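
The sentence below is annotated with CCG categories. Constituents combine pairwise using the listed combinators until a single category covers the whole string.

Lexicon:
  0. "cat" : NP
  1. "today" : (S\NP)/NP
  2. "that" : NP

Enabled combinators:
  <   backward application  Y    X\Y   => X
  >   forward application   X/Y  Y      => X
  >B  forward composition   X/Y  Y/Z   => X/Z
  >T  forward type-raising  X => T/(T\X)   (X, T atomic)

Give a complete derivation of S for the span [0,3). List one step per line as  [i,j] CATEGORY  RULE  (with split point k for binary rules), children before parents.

[0,3] S   >
  [0,1] S/(S\NP)   >T
    [0,1] "cat" : NP
  [1,3] S\NP   >
    [1,2] "today" : (S\NP)/NP
    [2,3] "that" : NP

[0,1] NP  lex  "cat"
[0,1] S/(S\NP)  >T
[1,2] (S\NP)/NP  lex  "today"
[2,3] NP  lex  "that"
[1,3] S\NP  >  k=2
[0,3] S  >  k=1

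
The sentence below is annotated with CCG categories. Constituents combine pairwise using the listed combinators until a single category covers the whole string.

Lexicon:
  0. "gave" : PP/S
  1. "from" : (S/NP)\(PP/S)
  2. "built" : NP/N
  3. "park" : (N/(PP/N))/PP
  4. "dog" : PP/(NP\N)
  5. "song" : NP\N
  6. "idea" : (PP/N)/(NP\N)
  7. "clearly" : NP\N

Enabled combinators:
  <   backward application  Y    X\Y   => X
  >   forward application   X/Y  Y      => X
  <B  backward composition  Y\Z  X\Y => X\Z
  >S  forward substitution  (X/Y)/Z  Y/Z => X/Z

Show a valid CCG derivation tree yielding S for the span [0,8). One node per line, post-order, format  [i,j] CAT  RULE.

[0,1] PP/S  lex  "gave"
[1,2] (S/NP)\(PP/S)  lex  "from"
[0,2] S/NP  <  k=1
[2,3] NP/N  lex  "built"
[3,4] (N/(PP/N))/PP  lex  "park"
[4,5] PP/(NP\N)  lex  "dog"
[5,6] NP\N  lex  "song"
[4,6] PP  >  k=5
[3,6] N/(PP/N)  >  k=4
[6,7] (PP/N)/(NP\N)  lex  "idea"
[7,8] NP\N  lex  "clearly"
[6,8] PP/N  >  k=7
[3,8] N  >  k=6
[2,8] NP  >  k=3
[0,8] S  >  k=2

[0,8] S   >
  [0,2] S/NP   <
    [0,1] "gave" : PP/S
    [1,2] "from" : (S/NP)\(PP/S)
  [2,8] NP   >
    [2,3] "built" : NP/N
    [3,8] N   >
      [3,6] N/(PP/N)   >
        [3,4] "park" : (N/(PP/N))/PP
        [4,6] PP   >
          [4,5] "dog" : PP/(NP\N)
          [5,6] "song" : NP\N
      [6,8] PP/N   >
        [6,7] "idea" : (PP/N)/(NP\N)
        [7,8] "clearly" : NP\N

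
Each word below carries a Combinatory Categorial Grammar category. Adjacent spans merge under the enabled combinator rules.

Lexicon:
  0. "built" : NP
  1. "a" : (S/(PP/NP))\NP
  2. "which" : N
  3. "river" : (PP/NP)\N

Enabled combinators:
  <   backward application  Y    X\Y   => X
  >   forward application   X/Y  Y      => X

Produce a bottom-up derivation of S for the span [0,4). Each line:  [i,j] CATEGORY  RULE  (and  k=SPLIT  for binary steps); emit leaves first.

[0,1] NP  lex  "built"
[1,2] (S/(PP/NP))\NP  lex  "a"
[0,2] S/(PP/NP)  <  k=1
[2,3] N  lex  "which"
[3,4] (PP/NP)\N  lex  "river"
[2,4] PP/NP  <  k=3
[0,4] S  >  k=2

[0,4] S   >
  [0,2] S/(PP/NP)   <
    [0,1] "built" : NP
    [1,2] "a" : (S/(PP/NP))\NP
  [2,4] PP/NP   <
    [2,3] "which" : N
    [3,4] "river" : (PP/NP)\N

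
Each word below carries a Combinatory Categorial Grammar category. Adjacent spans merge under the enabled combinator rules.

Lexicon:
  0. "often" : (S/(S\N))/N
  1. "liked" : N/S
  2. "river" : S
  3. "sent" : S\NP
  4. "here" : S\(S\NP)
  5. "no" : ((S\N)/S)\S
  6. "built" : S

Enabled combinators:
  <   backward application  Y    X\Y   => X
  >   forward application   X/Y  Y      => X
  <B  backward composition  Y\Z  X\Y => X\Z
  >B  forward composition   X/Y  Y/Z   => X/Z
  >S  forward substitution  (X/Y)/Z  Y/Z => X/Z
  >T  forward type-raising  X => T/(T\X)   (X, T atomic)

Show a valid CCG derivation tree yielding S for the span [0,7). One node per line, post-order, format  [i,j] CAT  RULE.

[0,7] S   >
  [0,3] S/(S\N)   >
    [0,1] "often" : (S/(S\N))/N
    [1,3] N   >
      [1,2] "liked" : N/S
      [2,3] "river" : S
  [3,7] S\N   >
    [3,6] (S\N)/S   <
      [3,5] S   <
        [3,4] "sent" : S\NP
        [4,5] "here" : S\(S\NP)
      [5,6] "no" : ((S\N)/S)\S
    [6,7] "built" : S

[0,1] (S/(S\N))/N  lex  "often"
[1,2] N/S  lex  "liked"
[2,3] S  lex  "river"
[1,3] N  >  k=2
[0,3] S/(S\N)  >  k=1
[3,4] S\NP  lex  "sent"
[4,5] S\(S\NP)  lex  "here"
[3,5] S  <  k=4
[5,6] ((S\N)/S)\S  lex  "no"
[3,6] (S\N)/S  <  k=5
[6,7] S  lex  "built"
[3,7] S\N  >  k=6
[0,7] S  >  k=3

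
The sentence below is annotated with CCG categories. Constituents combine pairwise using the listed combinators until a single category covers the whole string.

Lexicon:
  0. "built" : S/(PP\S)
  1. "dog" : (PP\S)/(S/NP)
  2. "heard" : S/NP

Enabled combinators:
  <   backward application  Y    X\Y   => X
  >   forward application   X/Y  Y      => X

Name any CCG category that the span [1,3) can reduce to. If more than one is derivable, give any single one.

PP\S

[0,3] S   >
  [0,1] "built" : S/(PP\S)
  [1,3] PP\S   >
    [1,2] "dog" : (PP\S)/(S/NP)
    [2,3] "heard" : S/NP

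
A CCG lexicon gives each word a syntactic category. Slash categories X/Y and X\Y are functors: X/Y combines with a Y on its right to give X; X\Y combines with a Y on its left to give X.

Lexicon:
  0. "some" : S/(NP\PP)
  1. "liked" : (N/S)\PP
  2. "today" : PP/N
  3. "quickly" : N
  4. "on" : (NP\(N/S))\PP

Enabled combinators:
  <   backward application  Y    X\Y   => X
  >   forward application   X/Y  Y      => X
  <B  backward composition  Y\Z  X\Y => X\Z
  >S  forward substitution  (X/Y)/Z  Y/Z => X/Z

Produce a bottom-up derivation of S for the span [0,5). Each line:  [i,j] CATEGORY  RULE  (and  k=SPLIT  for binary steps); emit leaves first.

[0,5] S   >
  [0,1] "some" : S/(NP\PP)
  [1,5] NP\PP   <B
    [1,2] "liked" : (N/S)\PP
    [2,5] NP\(N/S)   <
      [2,4] PP   >
        [2,3] "today" : PP/N
        [3,4] "quickly" : N
      [4,5] "on" : (NP\(N/S))\PP

[0,1] S/(NP\PP)  lex  "some"
[1,2] (N/S)\PP  lex  "liked"
[2,3] PP/N  lex  "today"
[3,4] N  lex  "quickly"
[2,4] PP  >  k=3
[4,5] (NP\(N/S))\PP  lex  "on"
[2,5] NP\(N/S)  <  k=4
[1,5] NP\PP  <B  k=2
[0,5] S  >  k=1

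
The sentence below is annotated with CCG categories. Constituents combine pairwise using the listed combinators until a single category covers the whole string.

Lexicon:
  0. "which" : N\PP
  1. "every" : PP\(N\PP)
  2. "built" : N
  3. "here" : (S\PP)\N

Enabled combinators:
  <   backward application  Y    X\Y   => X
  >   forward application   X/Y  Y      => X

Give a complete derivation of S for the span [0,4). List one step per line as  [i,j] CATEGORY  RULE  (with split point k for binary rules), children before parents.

[0,4] S   <
  [0,2] PP   <
    [0,1] "which" : N\PP
    [1,2] "every" : PP\(N\PP)
  [2,4] S\PP   <
    [2,3] "built" : N
    [3,4] "here" : (S\PP)\N

[0,1] N\PP  lex  "which"
[1,2] PP\(N\PP)  lex  "every"
[0,2] PP  <  k=1
[2,3] N  lex  "built"
[3,4] (S\PP)\N  lex  "here"
[2,4] S\PP  <  k=3
[0,4] S  <  k=2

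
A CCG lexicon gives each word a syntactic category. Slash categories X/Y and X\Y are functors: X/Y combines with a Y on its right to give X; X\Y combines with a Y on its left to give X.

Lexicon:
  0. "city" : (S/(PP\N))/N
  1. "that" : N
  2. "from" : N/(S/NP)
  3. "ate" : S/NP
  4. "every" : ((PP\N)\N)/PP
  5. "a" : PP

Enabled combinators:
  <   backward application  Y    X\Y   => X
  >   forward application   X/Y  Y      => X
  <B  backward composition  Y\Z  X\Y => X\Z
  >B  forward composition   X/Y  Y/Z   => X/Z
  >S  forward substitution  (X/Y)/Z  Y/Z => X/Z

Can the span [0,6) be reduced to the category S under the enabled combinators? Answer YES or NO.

[0,6] S   >
  [0,2] S/(PP\N)   >
    [0,1] "city" : (S/(PP\N))/N
    [1,2] "that" : N
  [2,6] PP\N   <
    [2,4] N   >
      [2,3] "from" : N/(S/NP)
      [3,4] "ate" : S/NP
    [4,6] (PP\N)\N   >
      [4,5] "every" : ((PP\N)\N)/PP
      [5,6] "a" : PP

YES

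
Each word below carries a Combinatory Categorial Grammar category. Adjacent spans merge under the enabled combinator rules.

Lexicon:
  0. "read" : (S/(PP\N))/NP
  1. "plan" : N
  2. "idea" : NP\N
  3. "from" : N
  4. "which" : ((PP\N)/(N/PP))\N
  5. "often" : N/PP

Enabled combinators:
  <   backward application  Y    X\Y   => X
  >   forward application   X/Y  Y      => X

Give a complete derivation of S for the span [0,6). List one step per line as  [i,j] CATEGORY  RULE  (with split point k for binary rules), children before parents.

[0,6] S   >
  [0,3] S/(PP\N)   >
    [0,1] "read" : (S/(PP\N))/NP
    [1,3] NP   <
      [1,2] "plan" : N
      [2,3] "idea" : NP\N
  [3,6] PP\N   >
    [3,5] (PP\N)/(N/PP)   <
      [3,4] "from" : N
      [4,5] "which" : ((PP\N)/(N/PP))\N
    [5,6] "often" : N/PP

[0,1] (S/(PP\N))/NP  lex  "read"
[1,2] N  lex  "plan"
[2,3] NP\N  lex  "idea"
[1,3] NP  <  k=2
[0,3] S/(PP\N)  >  k=1
[3,4] N  lex  "from"
[4,5] ((PP\N)/(N/PP))\N  lex  "which"
[3,5] (PP\N)/(N/PP)  <  k=4
[5,6] N/PP  lex  "often"
[3,6] PP\N  >  k=5
[0,6] S  >  k=3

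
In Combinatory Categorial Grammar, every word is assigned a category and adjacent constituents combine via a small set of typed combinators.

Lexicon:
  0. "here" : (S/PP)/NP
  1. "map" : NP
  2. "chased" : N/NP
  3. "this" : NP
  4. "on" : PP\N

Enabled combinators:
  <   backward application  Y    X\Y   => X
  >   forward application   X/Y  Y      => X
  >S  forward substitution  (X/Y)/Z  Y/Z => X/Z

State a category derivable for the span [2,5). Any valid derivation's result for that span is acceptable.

[0,5] S   >
  [0,2] S/PP   >
    [0,1] "here" : (S/PP)/NP
    [1,2] "map" : NP
  [2,5] PP   <
    [2,4] N   >
      [2,3] "chased" : N/NP
      [3,4] "this" : NP
    [4,5] "on" : PP\N

PP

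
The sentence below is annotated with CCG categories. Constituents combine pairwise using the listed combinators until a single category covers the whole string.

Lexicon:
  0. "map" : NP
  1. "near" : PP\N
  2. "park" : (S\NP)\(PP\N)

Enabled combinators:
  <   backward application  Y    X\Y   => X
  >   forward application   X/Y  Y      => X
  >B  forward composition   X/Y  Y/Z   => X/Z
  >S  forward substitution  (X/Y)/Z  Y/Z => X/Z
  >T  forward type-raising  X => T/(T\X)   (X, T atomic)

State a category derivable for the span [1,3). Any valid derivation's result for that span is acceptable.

S\NP

[0,3] S   >
  [0,1] S/(S\NP)   >T
    [0,1] "map" : NP
  [1,3] S\NP   <
    [1,2] "near" : PP\N
    [2,3] "park" : (S\NP)\(PP\N)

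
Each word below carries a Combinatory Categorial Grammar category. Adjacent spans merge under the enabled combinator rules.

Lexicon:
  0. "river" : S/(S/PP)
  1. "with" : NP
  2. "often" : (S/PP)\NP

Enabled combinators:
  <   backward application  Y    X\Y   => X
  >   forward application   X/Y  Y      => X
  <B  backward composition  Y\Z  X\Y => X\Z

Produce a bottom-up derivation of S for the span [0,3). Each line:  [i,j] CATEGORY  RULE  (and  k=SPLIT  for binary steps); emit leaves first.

[0,3] S   >
  [0,1] "river" : S/(S/PP)
  [1,3] S/PP   <
    [1,2] "with" : NP
    [2,3] "often" : (S/PP)\NP

[0,1] S/(S/PP)  lex  "river"
[1,2] NP  lex  "with"
[2,3] (S/PP)\NP  lex  "often"
[1,3] S/PP  <  k=2
[0,3] S  >  k=1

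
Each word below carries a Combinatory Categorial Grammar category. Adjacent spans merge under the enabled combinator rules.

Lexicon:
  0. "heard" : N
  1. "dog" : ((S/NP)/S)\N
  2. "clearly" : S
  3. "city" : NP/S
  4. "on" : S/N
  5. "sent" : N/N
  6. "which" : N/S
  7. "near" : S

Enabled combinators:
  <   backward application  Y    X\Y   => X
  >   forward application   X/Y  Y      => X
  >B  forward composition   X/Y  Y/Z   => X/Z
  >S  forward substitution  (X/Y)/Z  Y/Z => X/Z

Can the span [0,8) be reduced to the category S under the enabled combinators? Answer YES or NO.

[0,8] S   >
  [0,3] S/NP   >
    [0,2] (S/NP)/S   <
      [0,1] "heard" : N
      [1,2] "dog" : ((S/NP)/S)\N
    [2,3] "clearly" : S
  [3,8] NP   >
    [3,6] NP/N   >B
      [3,5] NP/N   >B
        [3,4] "city" : NP/S
        [4,5] "on" : S/N
      [5,6] "sent" : N/N
    [6,8] N   >
      [6,7] "which" : N/S
      [7,8] "near" : S

YES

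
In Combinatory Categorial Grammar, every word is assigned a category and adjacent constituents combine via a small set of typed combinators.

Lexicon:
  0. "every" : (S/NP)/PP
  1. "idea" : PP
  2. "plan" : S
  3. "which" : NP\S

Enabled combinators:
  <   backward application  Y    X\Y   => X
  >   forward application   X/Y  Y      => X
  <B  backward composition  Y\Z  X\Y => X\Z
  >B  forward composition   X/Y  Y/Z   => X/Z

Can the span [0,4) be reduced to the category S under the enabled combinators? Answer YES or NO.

YES

[0,4] S   >
  [0,2] S/NP   >
    [0,1] "every" : (S/NP)/PP
    [1,2] "idea" : PP
  [2,4] NP   <
    [2,3] "plan" : S
    [3,4] "which" : NP\S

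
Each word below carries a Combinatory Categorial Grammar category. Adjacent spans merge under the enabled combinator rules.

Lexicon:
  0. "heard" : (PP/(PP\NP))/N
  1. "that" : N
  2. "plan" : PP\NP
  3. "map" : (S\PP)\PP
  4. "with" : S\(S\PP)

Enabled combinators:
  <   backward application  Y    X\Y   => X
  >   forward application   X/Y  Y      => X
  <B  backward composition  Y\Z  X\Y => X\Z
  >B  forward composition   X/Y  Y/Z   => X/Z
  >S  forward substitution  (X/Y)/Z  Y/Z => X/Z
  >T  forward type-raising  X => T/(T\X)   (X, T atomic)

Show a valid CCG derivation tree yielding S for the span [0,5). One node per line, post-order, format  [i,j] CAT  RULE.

[0,5] S   <
  [0,4] S\PP   <
    [0,3] PP   >
      [0,2] PP/(PP\NP)   >
        [0,1] "heard" : (PP/(PP\NP))/N
        [1,2] "that" : N
      [2,3] "plan" : PP\NP
    [3,4] "map" : (S\PP)\PP
  [4,5] "with" : S\(S\PP)

[0,1] (PP/(PP\NP))/N  lex  "heard"
[1,2] N  lex  "that"
[0,2] PP/(PP\NP)  >  k=1
[2,3] PP\NP  lex  "plan"
[0,3] PP  >  k=2
[3,4] (S\PP)\PP  lex  "map"
[0,4] S\PP  <  k=3
[4,5] S\(S\PP)  lex  "with"
[0,5] S  <  k=4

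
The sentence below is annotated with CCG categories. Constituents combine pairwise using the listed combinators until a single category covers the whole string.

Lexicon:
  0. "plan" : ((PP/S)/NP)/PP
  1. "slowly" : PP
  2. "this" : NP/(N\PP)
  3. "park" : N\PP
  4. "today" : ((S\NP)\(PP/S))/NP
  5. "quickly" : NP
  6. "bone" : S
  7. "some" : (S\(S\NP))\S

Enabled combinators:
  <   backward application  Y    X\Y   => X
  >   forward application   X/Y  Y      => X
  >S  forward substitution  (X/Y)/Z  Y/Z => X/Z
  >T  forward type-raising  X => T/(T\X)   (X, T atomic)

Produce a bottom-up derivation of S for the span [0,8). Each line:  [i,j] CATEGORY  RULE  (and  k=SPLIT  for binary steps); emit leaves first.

[0,8] S   <
  [0,6] S\NP   <
    [0,4] PP/S   >
      [0,2] (PP/S)/NP   >
        [0,1] "plan" : ((PP/S)/NP)/PP
        [1,2] "slowly" : PP
      [2,4] NP   >
        [2,3] "this" : NP/(N\PP)
        [3,4] "park" : N\PP
    [4,6] (S\NP)\(PP/S)   >
      [4,5] "today" : ((S\NP)\(PP/S))/NP
      [5,6] "quickly" : NP
  [6,8] S\(S\NP)   <
    [6,7] "bone" : S
    [7,8] "some" : (S\(S\NP))\S

[0,1] ((PP/S)/NP)/PP  lex  "plan"
[1,2] PP  lex  "slowly"
[0,2] (PP/S)/NP  >  k=1
[2,3] NP/(N\PP)  lex  "this"
[3,4] N\PP  lex  "park"
[2,4] NP  >  k=3
[0,4] PP/S  >  k=2
[4,5] ((S\NP)\(PP/S))/NP  lex  "today"
[5,6] NP  lex  "quickly"
[4,6] (S\NP)\(PP/S)  >  k=5
[0,6] S\NP  <  k=4
[6,7] S  lex  "bone"
[7,8] (S\(S\NP))\S  lex  "some"
[6,8] S\(S\NP)  <  k=7
[0,8] S  <  k=6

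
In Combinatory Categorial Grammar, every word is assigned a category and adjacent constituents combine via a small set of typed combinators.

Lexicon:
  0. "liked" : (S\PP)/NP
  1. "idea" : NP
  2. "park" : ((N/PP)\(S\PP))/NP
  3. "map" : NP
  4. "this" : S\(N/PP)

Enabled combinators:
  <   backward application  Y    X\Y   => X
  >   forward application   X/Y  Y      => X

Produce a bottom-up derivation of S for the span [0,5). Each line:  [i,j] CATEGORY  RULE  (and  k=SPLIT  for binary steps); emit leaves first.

[0,1] (S\PP)/NP  lex  "liked"
[1,2] NP  lex  "idea"
[0,2] S\PP  >  k=1
[2,3] ((N/PP)\(S\PP))/NP  lex  "park"
[3,4] NP  lex  "map"
[2,4] (N/PP)\(S\PP)  >  k=3
[0,4] N/PP  <  k=2
[4,5] S\(N/PP)  lex  "this"
[0,5] S  <  k=4

[0,5] S   <
  [0,4] N/PP   <
    [0,2] S\PP   >
      [0,1] "liked" : (S\PP)/NP
      [1,2] "idea" : NP
    [2,4] (N/PP)\(S\PP)   >
      [2,3] "park" : ((N/PP)\(S\PP))/NP
      [3,4] "map" : NP
  [4,5] "this" : S\(N/PP)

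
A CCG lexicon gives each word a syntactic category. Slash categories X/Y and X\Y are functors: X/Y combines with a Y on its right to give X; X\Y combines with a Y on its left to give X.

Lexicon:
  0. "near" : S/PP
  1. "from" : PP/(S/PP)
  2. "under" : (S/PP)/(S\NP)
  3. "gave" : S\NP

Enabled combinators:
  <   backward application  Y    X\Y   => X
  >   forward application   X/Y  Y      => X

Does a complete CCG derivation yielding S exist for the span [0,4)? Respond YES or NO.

[0,4] S   >
  [0,1] "near" : S/PP
  [1,4] PP   >
    [1,2] "from" : PP/(S/PP)
    [2,4] S/PP   >
      [2,3] "under" : (S/PP)/(S\NP)
      [3,4] "gave" : S\NP

YES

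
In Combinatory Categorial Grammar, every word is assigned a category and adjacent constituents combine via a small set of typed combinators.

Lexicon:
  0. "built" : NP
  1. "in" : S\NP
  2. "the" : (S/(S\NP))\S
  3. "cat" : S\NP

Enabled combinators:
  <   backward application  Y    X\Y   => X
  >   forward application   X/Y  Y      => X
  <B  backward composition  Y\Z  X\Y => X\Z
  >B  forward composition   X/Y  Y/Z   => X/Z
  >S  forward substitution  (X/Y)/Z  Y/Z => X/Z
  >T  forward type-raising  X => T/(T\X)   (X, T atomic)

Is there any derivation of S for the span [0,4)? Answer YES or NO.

[0,4] S   >
  [0,3] S/(S\NP)   <
    [0,2] S   <
      [0,1] "built" : NP
      [1,2] "in" : S\NP
    [2,3] "the" : (S/(S\NP))\S
  [3,4] "cat" : S\NP

YES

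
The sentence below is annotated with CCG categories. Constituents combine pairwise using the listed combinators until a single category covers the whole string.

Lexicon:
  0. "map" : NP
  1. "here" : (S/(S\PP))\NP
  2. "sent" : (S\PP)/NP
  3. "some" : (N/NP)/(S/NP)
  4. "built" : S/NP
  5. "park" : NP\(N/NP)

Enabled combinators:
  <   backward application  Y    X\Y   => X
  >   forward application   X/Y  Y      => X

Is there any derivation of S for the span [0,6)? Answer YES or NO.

YES

[0,6] S   >
  [0,2] S/(S\PP)   <
    [0,1] "map" : NP
    [1,2] "here" : (S/(S\PP))\NP
  [2,6] S\PP   >
    [2,3] "sent" : (S\PP)/NP
    [3,6] NP   <
      [3,5] N/NP   >
        [3,4] "some" : (N/NP)/(S/NP)
        [4,5] "built" : S/NP
      [5,6] "park" : NP\(N/NP)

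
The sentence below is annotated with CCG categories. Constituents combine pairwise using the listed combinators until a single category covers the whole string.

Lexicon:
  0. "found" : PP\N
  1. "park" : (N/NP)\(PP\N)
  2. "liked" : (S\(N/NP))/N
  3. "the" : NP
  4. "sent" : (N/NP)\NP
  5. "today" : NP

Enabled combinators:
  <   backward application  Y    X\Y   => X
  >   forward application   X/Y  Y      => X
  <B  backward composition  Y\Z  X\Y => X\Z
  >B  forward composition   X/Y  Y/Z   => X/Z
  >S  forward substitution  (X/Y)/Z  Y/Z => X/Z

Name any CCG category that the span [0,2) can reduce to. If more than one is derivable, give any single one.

N/NP

[0,6] S   <
  [0,2] N/NP   <
    [0,1] "found" : PP\N
    [1,2] "park" : (N/NP)\(PP\N)
  [2,6] S\(N/NP)   >
    [2,3] "liked" : (S\(N/NP))/N
    [3,6] N   >
      [3,5] N/NP   <
        [3,4] "the" : NP
        [4,5] "sent" : (N/NP)\NP
      [5,6] "today" : NP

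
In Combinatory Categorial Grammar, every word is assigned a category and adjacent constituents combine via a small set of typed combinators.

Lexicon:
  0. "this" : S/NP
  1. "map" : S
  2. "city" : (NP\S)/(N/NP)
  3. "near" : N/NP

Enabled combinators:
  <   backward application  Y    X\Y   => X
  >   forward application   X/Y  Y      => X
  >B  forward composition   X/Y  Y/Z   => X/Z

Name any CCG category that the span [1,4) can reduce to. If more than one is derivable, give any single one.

[0,4] S   >
  [0,1] "this" : S/NP
  [1,4] NP   <
    [1,2] "map" : S
    [2,4] NP\S   >
      [2,3] "city" : (NP\S)/(N/NP)
      [3,4] "near" : N/NP

NP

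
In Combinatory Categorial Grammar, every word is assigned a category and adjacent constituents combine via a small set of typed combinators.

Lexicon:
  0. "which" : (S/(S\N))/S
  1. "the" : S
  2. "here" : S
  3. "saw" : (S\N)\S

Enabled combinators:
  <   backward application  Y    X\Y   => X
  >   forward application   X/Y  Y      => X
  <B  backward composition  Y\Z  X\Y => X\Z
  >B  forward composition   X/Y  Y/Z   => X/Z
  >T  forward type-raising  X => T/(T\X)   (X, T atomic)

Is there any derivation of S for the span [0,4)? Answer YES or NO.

YES

[0,4] S   >
  [0,2] S/(S\N)   >
    [0,1] "which" : (S/(S\N))/S
    [1,2] "the" : S
  [2,4] S\N   <
    [2,3] "here" : S
    [3,4] "saw" : (S\N)\S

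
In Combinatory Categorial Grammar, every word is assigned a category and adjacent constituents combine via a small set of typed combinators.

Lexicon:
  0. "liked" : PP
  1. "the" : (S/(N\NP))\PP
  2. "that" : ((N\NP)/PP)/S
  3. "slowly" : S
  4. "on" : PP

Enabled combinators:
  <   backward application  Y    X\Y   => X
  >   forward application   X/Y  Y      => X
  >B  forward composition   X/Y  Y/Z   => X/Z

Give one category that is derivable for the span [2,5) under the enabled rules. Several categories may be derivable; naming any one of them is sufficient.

[0,5] S   >
  [0,2] S/(N\NP)   <
    [0,1] "liked" : PP
    [1,2] "the" : (S/(N\NP))\PP
  [2,5] N\NP   >
    [2,4] (N\NP)/PP   >
      [2,3] "that" : ((N\NP)/PP)/S
      [3,4] "slowly" : S
    [4,5] "on" : PP

N\NP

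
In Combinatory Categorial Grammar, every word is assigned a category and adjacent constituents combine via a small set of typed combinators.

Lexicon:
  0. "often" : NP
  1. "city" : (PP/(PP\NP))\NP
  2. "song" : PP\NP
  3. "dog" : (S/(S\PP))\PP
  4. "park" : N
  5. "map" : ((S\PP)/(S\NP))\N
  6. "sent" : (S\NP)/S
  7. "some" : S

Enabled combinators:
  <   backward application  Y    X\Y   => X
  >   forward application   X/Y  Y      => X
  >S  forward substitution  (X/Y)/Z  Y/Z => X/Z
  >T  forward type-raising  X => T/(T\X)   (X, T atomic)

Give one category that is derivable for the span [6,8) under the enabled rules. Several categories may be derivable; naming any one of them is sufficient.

S\NP

[0,8] S   >
  [0,4] S/(S\PP)   <
    [0,3] PP   >
      [0,2] PP/(PP\NP)   <
        [0,1] "often" : NP
        [1,2] "city" : (PP/(PP\NP))\NP
      [2,3] "song" : PP\NP
    [3,4] "dog" : (S/(S\PP))\PP
  [4,8] S\PP   >
    [4,6] (S\PP)/(S\NP)   <
      [4,5] "park" : N
      [5,6] "map" : ((S\PP)/(S\NP))\N
    [6,8] S\NP   >
      [6,7] "sent" : (S\NP)/S
      [7,8] "some" : S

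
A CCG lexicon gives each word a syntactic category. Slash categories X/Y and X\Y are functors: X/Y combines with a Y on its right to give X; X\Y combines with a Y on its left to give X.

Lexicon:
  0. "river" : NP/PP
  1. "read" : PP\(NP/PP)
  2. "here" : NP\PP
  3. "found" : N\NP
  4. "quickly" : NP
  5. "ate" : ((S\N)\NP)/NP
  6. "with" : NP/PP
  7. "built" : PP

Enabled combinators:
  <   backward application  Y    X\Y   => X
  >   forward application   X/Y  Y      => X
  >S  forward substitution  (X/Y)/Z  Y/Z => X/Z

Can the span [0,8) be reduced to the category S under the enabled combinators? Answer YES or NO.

YES

[0,8] S   <
  [0,4] N   <
    [0,3] NP   <
      [0,2] PP   <
        [0,1] "river" : NP/PP
        [1,2] "read" : PP\(NP/PP)
      [2,3] "here" : NP\PP
    [3,4] "found" : N\NP
  [4,8] S\N   <
    [4,5] "quickly" : NP
    [5,8] (S\N)\NP   >
      [5,6] "ate" : ((S\N)\NP)/NP
      [6,8] NP   >
        [6,7] "with" : NP/PP
        [7,8] "built" : PP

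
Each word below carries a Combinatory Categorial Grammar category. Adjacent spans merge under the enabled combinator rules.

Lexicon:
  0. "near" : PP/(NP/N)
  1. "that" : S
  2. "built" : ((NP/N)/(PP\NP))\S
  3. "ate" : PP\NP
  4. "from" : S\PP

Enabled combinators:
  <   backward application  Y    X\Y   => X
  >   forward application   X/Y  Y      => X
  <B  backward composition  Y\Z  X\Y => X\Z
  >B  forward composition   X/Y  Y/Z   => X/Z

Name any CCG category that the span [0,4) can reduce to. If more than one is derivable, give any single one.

[0,5] S   <
  [0,4] PP   >
    [0,1] "near" : PP/(NP/N)
    [1,4] NP/N   >
      [1,3] (NP/N)/(PP\NP)   <
        [1,2] "that" : S
        [2,3] "built" : ((NP/N)/(PP\NP))\S
      [3,4] "ate" : PP\NP
  [4,5] "from" : S\PP

PP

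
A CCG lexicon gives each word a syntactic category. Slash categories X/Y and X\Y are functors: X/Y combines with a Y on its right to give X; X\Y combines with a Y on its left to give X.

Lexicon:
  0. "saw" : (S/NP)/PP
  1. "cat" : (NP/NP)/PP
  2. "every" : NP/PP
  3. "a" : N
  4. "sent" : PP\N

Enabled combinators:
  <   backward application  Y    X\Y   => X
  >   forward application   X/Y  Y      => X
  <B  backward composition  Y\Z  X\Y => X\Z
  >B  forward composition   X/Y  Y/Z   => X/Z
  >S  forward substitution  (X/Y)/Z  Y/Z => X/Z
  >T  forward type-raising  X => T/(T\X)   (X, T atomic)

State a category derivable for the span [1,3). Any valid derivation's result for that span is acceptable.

NP/PP

[0,5] S   >
  [0,3] S/PP   >S
    [0,1] "saw" : (S/NP)/PP
    [1,3] NP/PP   >S
      [1,2] "cat" : (NP/NP)/PP
      [2,3] "every" : NP/PP
  [3,5] PP   <
    [3,4] "a" : N
    [4,5] "sent" : PP\N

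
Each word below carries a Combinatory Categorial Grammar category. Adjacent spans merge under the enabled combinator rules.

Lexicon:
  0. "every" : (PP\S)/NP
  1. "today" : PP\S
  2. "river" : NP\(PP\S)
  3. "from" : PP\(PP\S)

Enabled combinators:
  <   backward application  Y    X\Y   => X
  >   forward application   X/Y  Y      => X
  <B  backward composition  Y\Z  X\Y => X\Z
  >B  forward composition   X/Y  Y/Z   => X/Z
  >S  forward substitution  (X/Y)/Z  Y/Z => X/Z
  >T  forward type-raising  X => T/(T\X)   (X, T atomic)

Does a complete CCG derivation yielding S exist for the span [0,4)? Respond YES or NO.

NO

(PP\S)/NP PP\S NP\(PP\S) PP\(PP\S)
CKY chart[0,4] = {N/(N\PP), NP/(NP\PP), PP, PP/(PP\PP), S/(S\PP)}; S ∉ chart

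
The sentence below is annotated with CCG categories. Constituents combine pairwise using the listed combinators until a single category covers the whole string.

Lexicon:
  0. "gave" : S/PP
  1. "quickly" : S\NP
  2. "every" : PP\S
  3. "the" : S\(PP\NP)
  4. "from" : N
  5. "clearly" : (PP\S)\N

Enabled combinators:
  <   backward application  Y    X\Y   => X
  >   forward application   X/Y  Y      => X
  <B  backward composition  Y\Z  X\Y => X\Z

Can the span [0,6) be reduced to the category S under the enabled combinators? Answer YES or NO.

YES

[0,6] S   >
  [0,1] "gave" : S/PP
  [1,6] PP   <
    [1,4] S   <
      [1,3] PP\NP   <B
        [1,2] "quickly" : S\NP
        [2,3] "every" : PP\S
      [3,4] "the" : S\(PP\NP)
    [4,6] PP\S   <
      [4,5] "from" : N
      [5,6] "clearly" : (PP\S)\N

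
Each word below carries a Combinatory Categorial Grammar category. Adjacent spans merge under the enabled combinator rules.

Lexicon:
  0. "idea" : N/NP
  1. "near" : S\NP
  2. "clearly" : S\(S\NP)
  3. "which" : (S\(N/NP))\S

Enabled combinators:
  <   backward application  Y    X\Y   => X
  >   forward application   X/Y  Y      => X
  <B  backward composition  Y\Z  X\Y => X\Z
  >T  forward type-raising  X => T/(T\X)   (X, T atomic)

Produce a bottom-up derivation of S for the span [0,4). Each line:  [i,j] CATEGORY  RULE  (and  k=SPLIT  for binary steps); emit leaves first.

[0,1] N/NP  lex  "idea"
[1,2] S\NP  lex  "near"
[2,3] S\(S\NP)  lex  "clearly"
[1,3] S  <  k=2
[3,4] (S\(N/NP))\S  lex  "which"
[1,4] S\(N/NP)  <  k=3
[0,4] S  <  k=1

[0,4] S   <
  [0,1] "idea" : N/NP
  [1,4] S\(N/NP)   <
    [1,3] S   <
      [1,2] "near" : S\NP
      [2,3] "clearly" : S\(S\NP)
    [3,4] "which" : (S\(N/NP))\S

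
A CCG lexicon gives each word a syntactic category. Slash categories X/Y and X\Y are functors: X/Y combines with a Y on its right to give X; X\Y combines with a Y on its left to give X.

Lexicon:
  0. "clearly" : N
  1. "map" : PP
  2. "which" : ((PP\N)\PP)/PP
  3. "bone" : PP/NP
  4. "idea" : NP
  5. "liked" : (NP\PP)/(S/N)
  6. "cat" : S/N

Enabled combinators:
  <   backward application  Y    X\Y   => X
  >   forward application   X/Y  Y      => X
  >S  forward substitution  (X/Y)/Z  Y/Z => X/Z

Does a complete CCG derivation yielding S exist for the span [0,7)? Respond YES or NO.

N PP ((PP\N)\PP)/PP PP/NP NP (NP\PP)/(S/N) S/N
CKY chart[0,7] = {NP}; S ∉ chart

NO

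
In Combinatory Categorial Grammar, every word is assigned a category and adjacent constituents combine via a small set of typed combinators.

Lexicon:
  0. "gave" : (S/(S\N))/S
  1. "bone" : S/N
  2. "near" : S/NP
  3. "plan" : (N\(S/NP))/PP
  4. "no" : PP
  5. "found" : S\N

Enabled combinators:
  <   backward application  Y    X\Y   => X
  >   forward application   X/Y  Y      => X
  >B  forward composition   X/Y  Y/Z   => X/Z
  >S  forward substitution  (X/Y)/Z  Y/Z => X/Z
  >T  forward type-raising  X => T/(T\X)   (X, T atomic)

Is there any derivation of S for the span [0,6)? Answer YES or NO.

YES

[0,6] S   >
  [0,5] S/(S\N)   >
    [0,1] "gave" : (S/(S\N))/S
    [1,5] S   >
      [1,2] "bone" : S/N
      [2,5] N   <
        [2,3] "near" : S/NP
        [3,5] N\(S/NP)   >
          [3,4] "plan" : (N\(S/NP))/PP
          [4,5] "no" : PP
  [5,6] "found" : S\N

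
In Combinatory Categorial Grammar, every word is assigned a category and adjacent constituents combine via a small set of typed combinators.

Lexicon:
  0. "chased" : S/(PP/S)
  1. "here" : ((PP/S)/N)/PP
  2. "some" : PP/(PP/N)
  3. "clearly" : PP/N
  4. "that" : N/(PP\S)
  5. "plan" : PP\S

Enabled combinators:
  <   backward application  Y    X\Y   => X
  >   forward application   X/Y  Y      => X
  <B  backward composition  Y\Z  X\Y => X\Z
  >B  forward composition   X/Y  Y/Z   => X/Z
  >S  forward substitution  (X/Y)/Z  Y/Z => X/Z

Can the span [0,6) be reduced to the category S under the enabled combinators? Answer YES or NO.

YES

[0,6] S   >
  [0,4] S/N   >B
    [0,1] "chased" : S/(PP/S)
    [1,4] (PP/S)/N   >
      [1,2] "here" : ((PP/S)/N)/PP
      [2,4] PP   >
        [2,3] "some" : PP/(PP/N)
        [3,4] "clearly" : PP/N
  [4,6] N   >
    [4,5] "that" : N/(PP\S)
    [5,6] "plan" : PP\S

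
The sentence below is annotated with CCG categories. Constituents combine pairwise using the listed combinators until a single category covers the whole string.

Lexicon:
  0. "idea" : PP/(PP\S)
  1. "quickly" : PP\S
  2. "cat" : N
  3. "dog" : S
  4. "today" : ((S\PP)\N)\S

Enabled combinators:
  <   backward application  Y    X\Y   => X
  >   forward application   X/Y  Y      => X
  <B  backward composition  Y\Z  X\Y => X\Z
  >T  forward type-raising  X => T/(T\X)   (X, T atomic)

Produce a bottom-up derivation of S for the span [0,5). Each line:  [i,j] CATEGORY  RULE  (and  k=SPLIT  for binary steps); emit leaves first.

[0,1] PP/(PP\S)  lex  "idea"
[1,2] PP\S  lex  "quickly"
[0,2] PP  >  k=1
[2,3] N  lex  "cat"
[3,4] S  lex  "dog"
[4,5] ((S\PP)\N)\S  lex  "today"
[3,5] (S\PP)\N  <  k=4
[2,5] S\PP  <  k=3
[0,5] S  <  k=2

[0,5] S   <
  [0,2] PP   >
    [0,1] "idea" : PP/(PP\S)
    [1,2] "quickly" : PP\S
  [2,5] S\PP   <
    [2,3] "cat" : N
    [3,5] (S\PP)\N   <
      [3,4] "dog" : S
      [4,5] "today" : ((S\PP)\N)\S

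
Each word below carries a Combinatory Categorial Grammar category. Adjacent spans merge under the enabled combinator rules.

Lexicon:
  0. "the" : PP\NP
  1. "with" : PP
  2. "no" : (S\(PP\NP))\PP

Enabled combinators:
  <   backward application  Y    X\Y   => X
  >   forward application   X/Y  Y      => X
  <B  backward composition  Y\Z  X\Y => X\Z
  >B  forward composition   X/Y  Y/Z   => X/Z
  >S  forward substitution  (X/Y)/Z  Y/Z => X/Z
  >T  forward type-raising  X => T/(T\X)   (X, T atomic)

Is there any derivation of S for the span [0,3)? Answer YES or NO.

[0,3] S   <
  [0,1] "the" : PP\NP
  [1,3] S\(PP\NP)   <
    [1,2] "with" : PP
    [2,3] "no" : (S\(PP\NP))\PP

YES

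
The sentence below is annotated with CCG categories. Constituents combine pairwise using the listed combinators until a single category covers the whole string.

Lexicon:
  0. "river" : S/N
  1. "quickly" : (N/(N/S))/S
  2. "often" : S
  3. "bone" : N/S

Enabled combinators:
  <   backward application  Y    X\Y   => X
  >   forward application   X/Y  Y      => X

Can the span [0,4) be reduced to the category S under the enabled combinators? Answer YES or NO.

YES

[0,4] S   >
  [0,1] "river" : S/N
  [1,4] N   >
    [1,3] N/(N/S)   >
      [1,2] "quickly" : (N/(N/S))/S
      [2,3] "often" : S
    [3,4] "bone" : N/S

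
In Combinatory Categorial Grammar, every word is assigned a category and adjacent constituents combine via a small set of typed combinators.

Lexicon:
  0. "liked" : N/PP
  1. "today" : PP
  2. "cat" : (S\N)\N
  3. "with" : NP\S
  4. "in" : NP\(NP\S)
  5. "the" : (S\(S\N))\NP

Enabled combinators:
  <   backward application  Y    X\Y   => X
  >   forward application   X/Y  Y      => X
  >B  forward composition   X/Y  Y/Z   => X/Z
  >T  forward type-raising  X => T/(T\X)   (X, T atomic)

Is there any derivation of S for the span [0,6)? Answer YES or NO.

YES

[0,6] S   <
  [0,3] S\N   <
    [0,2] N   >
      [0,1] "liked" : N/PP
      [1,2] "today" : PP
    [2,3] "cat" : (S\N)\N
  [3,6] S\(S\N)   <
    [3,5] NP   <
      [3,4] "with" : NP\S
      [4,5] "in" : NP\(NP\S)
    [5,6] "the" : (S\(S\N))\NP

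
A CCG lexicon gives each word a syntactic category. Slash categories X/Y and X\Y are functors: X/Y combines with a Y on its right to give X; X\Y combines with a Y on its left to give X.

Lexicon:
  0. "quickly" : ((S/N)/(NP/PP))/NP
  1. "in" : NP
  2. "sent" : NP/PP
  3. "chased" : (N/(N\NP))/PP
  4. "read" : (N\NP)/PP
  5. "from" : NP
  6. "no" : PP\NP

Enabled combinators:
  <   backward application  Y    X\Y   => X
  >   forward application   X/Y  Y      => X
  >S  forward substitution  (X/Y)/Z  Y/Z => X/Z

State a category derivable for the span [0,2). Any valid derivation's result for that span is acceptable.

[0,7] S   >
  [0,3] S/N   >
    [0,2] (S/N)/(NP/PP)   >
      [0,1] "quickly" : ((S/N)/(NP/PP))/NP
      [1,2] "in" : NP
    [2,3] "sent" : NP/PP
  [3,7] N   >
    [3,5] N/PP   >S
      [3,4] "chased" : (N/(N\NP))/PP
      [4,5] "read" : (N\NP)/PP
    [5,7] PP   <
      [5,6] "from" : NP
      [6,7] "no" : PP\NP

(S/N)/(NP/PP)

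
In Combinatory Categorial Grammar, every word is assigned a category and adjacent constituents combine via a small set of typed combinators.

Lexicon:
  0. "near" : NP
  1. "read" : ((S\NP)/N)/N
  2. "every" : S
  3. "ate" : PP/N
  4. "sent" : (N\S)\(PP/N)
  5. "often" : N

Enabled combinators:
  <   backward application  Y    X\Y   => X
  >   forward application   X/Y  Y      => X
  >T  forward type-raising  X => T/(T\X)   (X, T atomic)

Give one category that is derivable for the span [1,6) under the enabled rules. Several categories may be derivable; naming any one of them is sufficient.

[0,6] S   <
  [0,1] "near" : NP
  [1,6] S\NP   >
    [1,5] (S\NP)/N   >
      [1,2] "read" : ((S\NP)/N)/N
      [2,5] N   <
        [2,3] "every" : S
        [3,5] N\S   <
          [3,4] "ate" : PP/N
          [4,5] "sent" : (N\S)\(PP/N)
    [5,6] "often" : N

S\NP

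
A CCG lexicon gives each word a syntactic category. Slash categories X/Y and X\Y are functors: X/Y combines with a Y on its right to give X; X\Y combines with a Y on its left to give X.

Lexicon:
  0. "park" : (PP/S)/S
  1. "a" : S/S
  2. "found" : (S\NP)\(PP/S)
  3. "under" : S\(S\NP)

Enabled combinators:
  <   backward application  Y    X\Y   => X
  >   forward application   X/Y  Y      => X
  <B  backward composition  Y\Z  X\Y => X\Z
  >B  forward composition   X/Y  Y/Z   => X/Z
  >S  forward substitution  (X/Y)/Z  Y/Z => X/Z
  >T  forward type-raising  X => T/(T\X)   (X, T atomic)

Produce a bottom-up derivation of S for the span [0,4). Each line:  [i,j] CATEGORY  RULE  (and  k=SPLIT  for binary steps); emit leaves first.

[0,1] (PP/S)/S  lex  "park"
[1,2] S/S  lex  "a"
[0,2] PP/S  >S  k=1
[2,3] (S\NP)\(PP/S)  lex  "found"
[0,3] S\NP  <  k=2
[3,4] S\(S\NP)  lex  "under"
[0,4] S  <  k=3

[0,4] S   <
  [0,3] S\NP   <
    [0,2] PP/S   >S
      [0,1] "park" : (PP/S)/S
      [1,2] "a" : S/S
    [2,3] "found" : (S\NP)\(PP/S)
  [3,4] "under" : S\(S\NP)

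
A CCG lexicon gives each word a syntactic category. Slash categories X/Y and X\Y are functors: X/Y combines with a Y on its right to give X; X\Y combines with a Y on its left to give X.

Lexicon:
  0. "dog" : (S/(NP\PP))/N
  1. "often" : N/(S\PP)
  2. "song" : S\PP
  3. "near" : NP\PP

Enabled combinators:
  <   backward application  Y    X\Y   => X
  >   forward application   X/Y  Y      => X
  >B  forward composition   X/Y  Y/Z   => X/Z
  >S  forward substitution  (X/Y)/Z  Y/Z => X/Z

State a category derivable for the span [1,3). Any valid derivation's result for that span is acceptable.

[0,4] S   >
  [0,3] S/(NP\PP)   >
    [0,1] "dog" : (S/(NP\PP))/N
    [1,3] N   >
      [1,2] "often" : N/(S\PP)
      [2,3] "song" : S\PP
  [3,4] "near" : NP\PP

N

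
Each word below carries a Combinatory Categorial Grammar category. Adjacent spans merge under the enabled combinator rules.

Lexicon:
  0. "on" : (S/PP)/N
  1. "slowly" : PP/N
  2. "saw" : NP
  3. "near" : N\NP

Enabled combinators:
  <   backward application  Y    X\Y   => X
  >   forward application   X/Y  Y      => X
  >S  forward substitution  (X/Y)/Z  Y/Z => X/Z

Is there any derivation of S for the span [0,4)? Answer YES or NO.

[0,4] S   >
  [0,2] S/N   >S
    [0,1] "on" : (S/PP)/N
    [1,2] "slowly" : PP/N
  [2,4] N   <
    [2,3] "saw" : NP
    [3,4] "near" : N\NP

YES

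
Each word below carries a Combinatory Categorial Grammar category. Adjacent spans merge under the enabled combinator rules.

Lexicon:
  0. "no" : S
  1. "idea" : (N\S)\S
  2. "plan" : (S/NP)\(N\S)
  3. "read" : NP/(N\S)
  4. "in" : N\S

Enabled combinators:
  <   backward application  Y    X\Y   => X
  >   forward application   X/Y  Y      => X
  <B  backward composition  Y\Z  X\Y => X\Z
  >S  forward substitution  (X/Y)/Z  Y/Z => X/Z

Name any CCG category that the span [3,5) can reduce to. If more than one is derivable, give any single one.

[0,5] S   >
  [0,3] S/NP   <
    [0,2] N\S   <
      [0,1] "no" : S
      [1,2] "idea" : (N\S)\S
    [2,3] "plan" : (S/NP)\(N\S)
  [3,5] NP   >
    [3,4] "read" : NP/(N\S)
    [4,5] "in" : N\S

NP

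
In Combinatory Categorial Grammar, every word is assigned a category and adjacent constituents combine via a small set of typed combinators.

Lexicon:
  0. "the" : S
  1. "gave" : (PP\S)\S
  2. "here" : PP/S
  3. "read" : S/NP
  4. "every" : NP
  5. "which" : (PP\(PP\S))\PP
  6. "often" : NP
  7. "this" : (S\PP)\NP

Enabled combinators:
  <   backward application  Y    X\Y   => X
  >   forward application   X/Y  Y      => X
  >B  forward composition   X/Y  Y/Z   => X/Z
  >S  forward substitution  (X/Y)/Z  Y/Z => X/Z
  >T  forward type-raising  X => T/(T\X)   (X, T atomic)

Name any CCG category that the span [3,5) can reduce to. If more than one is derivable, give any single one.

[0,8] S   <
  [0,6] PP   <
    [0,2] PP\S   <
      [0,1] "the" : S
      [1,2] "gave" : (PP\S)\S
    [2,6] PP\(PP\S)   <
      [2,5] PP   >
        [2,3] "here" : PP/S
        [3,5] S   >
          [3,4] "read" : S/NP
          [4,5] "every" : NP
      [5,6] "which" : (PP\(PP\S))\PP
  [6,8] S\PP   <
    [6,7] "often" : NP
    [7,8] "this" : (S\PP)\NP

S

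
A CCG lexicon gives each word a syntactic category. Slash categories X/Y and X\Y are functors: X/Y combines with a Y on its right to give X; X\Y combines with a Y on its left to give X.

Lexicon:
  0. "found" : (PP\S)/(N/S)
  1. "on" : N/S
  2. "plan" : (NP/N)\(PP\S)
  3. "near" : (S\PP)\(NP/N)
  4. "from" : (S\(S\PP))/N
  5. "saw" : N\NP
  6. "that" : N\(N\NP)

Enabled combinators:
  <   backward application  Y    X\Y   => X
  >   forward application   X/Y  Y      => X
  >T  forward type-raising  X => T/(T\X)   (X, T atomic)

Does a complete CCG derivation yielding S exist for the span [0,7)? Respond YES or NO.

[0,7] S   <
  [0,4] S\PP   <
    [0,3] NP/N   <
      [0,2] PP\S   >
        [0,1] "found" : (PP\S)/(N/S)
        [1,2] "on" : N/S
      [2,3] "plan" : (NP/N)\(PP\S)
    [3,4] "near" : (S\PP)\(NP/N)
  [4,7] S\(S\PP)   >
    [4,5] "from" : (S\(S\PP))/N
    [5,7] N   <
      [5,6] "saw" : N\NP
      [6,7] "that" : N\(N\NP)

YES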